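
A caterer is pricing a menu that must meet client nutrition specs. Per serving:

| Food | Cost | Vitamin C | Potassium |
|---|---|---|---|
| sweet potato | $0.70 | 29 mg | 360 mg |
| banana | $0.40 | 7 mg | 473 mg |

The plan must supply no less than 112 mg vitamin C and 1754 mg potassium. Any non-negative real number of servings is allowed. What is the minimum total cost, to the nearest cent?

sweet potato only: max(112/29, 1754/360) = 4.872 servings → $3.41.
banana only: max(112/7, 1754/473) = 16 servings → $6.40.
sweet potato + banana with both tight: 3.635 servings and 0.9419 servings → $2.92.
Cheapest feasible corner: $2.92.

$2.92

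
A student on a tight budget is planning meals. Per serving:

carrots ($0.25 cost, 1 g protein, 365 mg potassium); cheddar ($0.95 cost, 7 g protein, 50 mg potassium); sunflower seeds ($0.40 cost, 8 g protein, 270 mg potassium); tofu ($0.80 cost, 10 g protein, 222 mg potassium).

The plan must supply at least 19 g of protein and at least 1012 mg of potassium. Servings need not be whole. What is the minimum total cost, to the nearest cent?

$1.17

With two linear requirements the optimum uses one or two foods; enumerate the corners.
carrots only: max(19/1, 1012/365) = 19 servings → $4.75.
cheddar only: max(19/7, 1012/50) = 20.24 servings → $19.23.
sunflower seeds only: max(19/8, 1012/270) = 3.748 servings → $1.50.
tofu only: max(19/10, 1012/222) = 4.559 servings → $3.65.
carrots + cheddar with both tight: 2.449 servings and 2.364 servings → $2.86.
carrots + sunflower seeds with both tight: 1.119 servings and 2.235 servings → $1.17.
carrots + tofu with both tight: 1.722 servings and 1.728 servings → $1.81.
cheddar + sunflower seeds: the both-tight solution has a negative serving — not a feasible corner.
cheddar + tofu: the both-tight solution has a negative serving — not a feasible corner.
sunflower seeds + tofu with both targets exact would need a negative amount; discard.
So the least-cost plan costs $1.17.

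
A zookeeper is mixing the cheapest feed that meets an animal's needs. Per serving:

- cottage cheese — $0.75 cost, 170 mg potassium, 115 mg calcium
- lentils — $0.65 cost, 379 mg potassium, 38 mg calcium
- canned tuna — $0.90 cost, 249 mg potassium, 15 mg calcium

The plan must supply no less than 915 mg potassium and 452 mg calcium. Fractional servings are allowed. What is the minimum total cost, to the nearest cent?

$3.26

cottage cheese only: max(915/170, 452/115) = 5.382 servings → $4.04.
lentils only: max(915/379, 452/38) = 11.89 servings → $7.73.
canned tuna only: max(915/249, 452/15) = 30.13 servings → $27.12.
cottage cheese + lentils with both tight: 3.678 servings and 0.7646 servings → $3.26.
cottage cheese + canned tuna with both tight: 3.788 servings and 1.088 servings → $3.82.
lentils + canned tuna with both targets exact would need a negative amount; discard.
Cheapest feasible corner: $3.26.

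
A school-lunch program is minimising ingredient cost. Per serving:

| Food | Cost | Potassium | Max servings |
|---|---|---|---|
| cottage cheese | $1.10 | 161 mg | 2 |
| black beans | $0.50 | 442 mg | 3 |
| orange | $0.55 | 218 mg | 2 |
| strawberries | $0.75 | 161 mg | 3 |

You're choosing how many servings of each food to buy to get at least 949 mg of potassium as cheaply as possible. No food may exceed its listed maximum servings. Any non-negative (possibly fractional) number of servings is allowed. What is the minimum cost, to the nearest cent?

$1.07

Cost per mg of potassium: black beans $0.0011, orange $0.0025, strawberries $0.0047, cottage cheese $0.0068.
Take 2.147 servings of black beans: +949.0 mg potassium for $1.07 (total $1.07, still need 0.0 mg).
Filling from the cheapest source first is optimal under one linear minimum: $1.07.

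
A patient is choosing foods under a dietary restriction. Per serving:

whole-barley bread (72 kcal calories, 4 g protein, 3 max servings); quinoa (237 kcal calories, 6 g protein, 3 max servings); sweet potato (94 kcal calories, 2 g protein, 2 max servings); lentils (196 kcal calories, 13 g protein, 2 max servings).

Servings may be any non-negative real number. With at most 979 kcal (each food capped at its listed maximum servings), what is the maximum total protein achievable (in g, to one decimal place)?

Protein per kcal: lentils 0.06633, whole-barley bread 0.05556, quinoa 0.02532, sweet potato 0.02128.
Take 2 servings of lentils: uses 392 kcal, +26.0 g protein (running total 26.0 g).
Take 3 servings of whole-barley bread: uses 216 kcal, +12.0 g protein (running total 38.0 g).
Take 1.565 servings of quinoa: uses 371 kcal, +9.4 g protein (running total 47.4 g).
Greedy by best ratio exhausts the calories allowance optimally: 47.4 g.

47.4 g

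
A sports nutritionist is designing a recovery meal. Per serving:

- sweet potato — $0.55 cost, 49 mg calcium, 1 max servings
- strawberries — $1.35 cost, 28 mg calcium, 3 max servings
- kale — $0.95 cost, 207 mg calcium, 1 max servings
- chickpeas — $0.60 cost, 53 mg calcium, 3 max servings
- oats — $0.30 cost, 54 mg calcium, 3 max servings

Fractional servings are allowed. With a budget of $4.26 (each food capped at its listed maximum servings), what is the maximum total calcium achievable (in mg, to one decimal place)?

Calcium per dollar: kale 217.9, oats 180, sweet potato 89.09, chickpeas 88.33, strawberries 20.74.
Take 1 serving of kale: spends $0.95, +207.0 mg calcium (running total 207.0 mg).
Take 3 servings of oats: spends $0.90, +162.0 mg calcium (running total 369.0 mg).
Take 1 serving of sweet potato: spends $0.55, +49.0 mg calcium (running total 418.0 mg).
Take 3 servings of chickpeas: spends $1.80, +159.0 mg calcium (running total 577.0 mg).
Take 0.04444 servings of strawberries: spends $0.06, +1.2 mg calcium (running total 578.2 mg).
Greedy by best ratio exhausts the cost allowance optimally: 578.2 mg.

578.2 mg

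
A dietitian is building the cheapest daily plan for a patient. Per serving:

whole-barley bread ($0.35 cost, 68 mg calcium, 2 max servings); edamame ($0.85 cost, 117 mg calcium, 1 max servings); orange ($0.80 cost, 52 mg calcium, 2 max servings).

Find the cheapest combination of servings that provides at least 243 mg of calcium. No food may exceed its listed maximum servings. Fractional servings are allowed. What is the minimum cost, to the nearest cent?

$1.48

Cost per mg of calcium: whole-barley bread $0.0051, edamame $0.0073, orange $0.0154.
Take 2 servings of whole-barley bread: +136.0 mg calcium for $0.70 (total $0.70, still need 107.0 mg).
Take 0.9145 servings of edamame: +107.0 mg calcium for $0.78 (total $1.48, still need 0.0 mg).
Greedy by cheapest-per-mg is optimal for a single linear constraint, so the minimum cost is $1.48.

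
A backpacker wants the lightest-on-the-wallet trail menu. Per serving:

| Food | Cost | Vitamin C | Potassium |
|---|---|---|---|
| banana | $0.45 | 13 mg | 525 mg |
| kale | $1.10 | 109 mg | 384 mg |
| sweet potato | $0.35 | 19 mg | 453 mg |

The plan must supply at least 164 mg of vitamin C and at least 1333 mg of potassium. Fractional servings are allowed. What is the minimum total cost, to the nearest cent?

banana only: max(164/13, 1333/525) = 12.62 servings → $5.68.
kale only: max(164/109, 1333/384) = 3.471 servings → $3.82.
sweet potato only: max(164/19, 1333/453) = 8.632 servings → $3.02.
banana + kale with both tight: 1.576 servings and 1.317 servings → $2.16.
banana + sweet potato with both targets exact would need a negative amount; discard.
kale + sweet potato with both tight: 1.164 servings and 1.956 servings → $1.96.
So the least-cost plan costs $1.96.

$1.96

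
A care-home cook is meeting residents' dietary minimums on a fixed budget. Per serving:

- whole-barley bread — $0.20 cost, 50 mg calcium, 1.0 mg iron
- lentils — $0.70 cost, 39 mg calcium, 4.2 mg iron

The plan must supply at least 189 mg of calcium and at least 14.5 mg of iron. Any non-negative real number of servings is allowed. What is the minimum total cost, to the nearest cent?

$2.46

whole-barley bread only: max(189/50, 14.5/1.0) = 14.5 servings → $2.90.
lentils only: max(189/39, 14.5/4.2) = 4.846 servings → $3.39.
whole-barley bread + lentils with both tight: 1.335 servings and 3.135 servings → $2.46.
Cheapest feasible corner: $2.46.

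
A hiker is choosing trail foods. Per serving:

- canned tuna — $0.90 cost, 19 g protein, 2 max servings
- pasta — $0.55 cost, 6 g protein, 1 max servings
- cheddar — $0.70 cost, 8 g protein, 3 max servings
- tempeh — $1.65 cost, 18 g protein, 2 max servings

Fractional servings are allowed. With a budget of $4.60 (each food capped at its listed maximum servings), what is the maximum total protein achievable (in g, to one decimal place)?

Protein per dollar: canned tuna 21.11, cheddar 11.43, pasta 10.91, tempeh 10.91.
Take 2 servings of canned tuna: spends $1.80, +38.0 g protein (running total 38.0 g).
Take 3 servings of cheddar: spends $2.10, +24.0 g protein (running total 62.0 g).
Take 1 serving of pasta: spends $0.55, +6.0 g protein (running total 68.0 g).
Take 0.09091 servings of tempeh: spends $0.15, +1.6 g protein (running total 69.6 g).
Filling greedily by protein-per-dollar is optimal for one linear limit, giving 69.6 g.

69.6 g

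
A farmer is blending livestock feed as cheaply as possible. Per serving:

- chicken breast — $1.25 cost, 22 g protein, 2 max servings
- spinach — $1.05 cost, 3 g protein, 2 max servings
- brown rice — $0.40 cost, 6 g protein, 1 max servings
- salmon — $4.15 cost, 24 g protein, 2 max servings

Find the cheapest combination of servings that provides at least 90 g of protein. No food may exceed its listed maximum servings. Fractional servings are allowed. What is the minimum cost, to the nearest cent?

Cost per g of protein: chicken breast $0.0568, brown rice $0.0667, salmon $0.1729, spinach $0.3500.
Take 2 servings of chicken breast: +44.0 g protein for $2.50 (total $2.50, still need 46.0 g).
Take 1 serving of brown rice: +6.0 g protein for $0.40 (total $2.90, still need 40.0 g).
Take 1.667 servings of salmon: +40.0 g protein for $6.92 (total $9.82, still need 0.0 g).
Greedy by cheapest-per-g is optimal for a single linear constraint, so the minimum cost is $9.82.

$9.82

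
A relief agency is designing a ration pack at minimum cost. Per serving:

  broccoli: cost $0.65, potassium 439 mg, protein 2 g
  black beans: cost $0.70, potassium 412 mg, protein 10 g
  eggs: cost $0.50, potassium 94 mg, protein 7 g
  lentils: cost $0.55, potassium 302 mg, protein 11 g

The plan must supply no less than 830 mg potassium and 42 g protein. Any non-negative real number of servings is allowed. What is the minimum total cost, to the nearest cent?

A basic optimal solution has at most two foods positive. Try each food alone and each pair with both targets met exactly.
broccoli only: max(830/439, 42/2) = 21 servings → $13.65.
black beans only: max(830/412, 42/10) = 4.2 servings → $2.94.
eggs only: max(830/94, 42/7) = 8.83 servings → $4.41.
lentils only: max(830/302, 42/11) = 3.818 servings → $2.10.
broccoli + black beans: intersection lies outside the first quadrant.
broccoli + eggs with both tight: 0.6454 servings and 5.816 servings → $3.33.
broccoli + lentils: intersection lies outside the first quadrant.
black beans + eggs with both tight: 0.9578 servings and 4.632 servings → $2.99.
black beans + lentils: the both-tight solution has a negative serving — not a feasible corner.
eggs + lentils with both tight: 3.291 servings and 1.724 servings → $2.59.
The minimum over all feasible corners is $2.10.

$2.10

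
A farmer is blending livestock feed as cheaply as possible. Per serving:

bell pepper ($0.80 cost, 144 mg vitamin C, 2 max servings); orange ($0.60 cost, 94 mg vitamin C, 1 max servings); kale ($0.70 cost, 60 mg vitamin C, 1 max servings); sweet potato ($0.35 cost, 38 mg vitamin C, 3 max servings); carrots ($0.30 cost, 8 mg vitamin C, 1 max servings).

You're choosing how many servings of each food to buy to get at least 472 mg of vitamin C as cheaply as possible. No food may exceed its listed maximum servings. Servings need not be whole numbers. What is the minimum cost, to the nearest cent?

Cost per mg of vitamin C: bell pepper $0.0056, orange $0.0064, sweet potato $0.0092, kale $0.0117, carrots $0.0375.
Take 2 servings of bell pepper: +288.0 mg vitamin C for $1.60 (total $1.60, still need 184.0 mg).
Take 1 serving of orange: +94.0 mg vitamin C for $0.60 (total $2.20, still need 90.0 mg).
Take 2.368 servings of sweet potato: +90.0 mg vitamin C for $0.83 (total $3.03, still need 0.0 mg).
Greedy by cheapest-per-mg is optimal for a single linear constraint, so the minimum cost is $3.03.

$3.03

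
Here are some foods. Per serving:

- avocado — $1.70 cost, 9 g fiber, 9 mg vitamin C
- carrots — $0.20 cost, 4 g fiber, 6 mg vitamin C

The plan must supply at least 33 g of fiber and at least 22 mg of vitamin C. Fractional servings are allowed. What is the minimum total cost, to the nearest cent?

Check every corner: each single food scaled to meet both minima, and each pair solved so both constraints bind.
avocado only: max(33/9, 22/9) = 3.667 servings → $6.23.
carrots only: max(33/4, 22/6) = 8.25 servings → $1.65.
avocado + carrots with both targets exact would need a negative amount; discard.
The minimum over all feasible corners is $1.65.

$1.65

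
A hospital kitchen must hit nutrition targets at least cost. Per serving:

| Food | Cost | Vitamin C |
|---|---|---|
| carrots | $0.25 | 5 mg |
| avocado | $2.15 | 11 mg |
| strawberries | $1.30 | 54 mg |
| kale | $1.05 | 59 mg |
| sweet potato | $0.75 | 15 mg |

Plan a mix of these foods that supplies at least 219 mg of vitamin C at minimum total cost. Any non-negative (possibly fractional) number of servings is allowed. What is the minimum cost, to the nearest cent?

Cost per mg of vitamin C: kale $0.0178, strawberries $0.0241, carrots $0.0500, sweet potato $0.0500, avocado $0.1955.
With no serving limits, use only kale: 219 mg / 59 mg = 3.712 servings × $1.05 = $3.90.

$3.90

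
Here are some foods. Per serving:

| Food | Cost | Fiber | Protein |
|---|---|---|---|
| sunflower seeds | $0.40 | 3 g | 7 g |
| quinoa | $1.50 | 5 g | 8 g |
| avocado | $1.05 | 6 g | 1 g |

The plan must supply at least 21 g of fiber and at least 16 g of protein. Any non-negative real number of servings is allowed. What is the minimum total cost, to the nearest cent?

$2.80

Check every corner: each single food scaled to meet both minima, and each pair solved so both constraints bind.
sunflower seeds only: max(21/3, 16/7) = 7 servings → $2.80.
quinoa only: max(21/5, 16/8) = 4.2 servings → $6.30.
avocado only: max(21/6, 16/1) = 16 servings → $16.80.
sunflower seeds + quinoa: intersection lies outside the first quadrant.
sunflower seeds + avocado with both tight: 1.923 servings and 2.538 servings → $3.43.
quinoa + avocado with both tight: 1.744 servings and 2.047 servings → $4.77.
So the least-cost plan costs $2.80.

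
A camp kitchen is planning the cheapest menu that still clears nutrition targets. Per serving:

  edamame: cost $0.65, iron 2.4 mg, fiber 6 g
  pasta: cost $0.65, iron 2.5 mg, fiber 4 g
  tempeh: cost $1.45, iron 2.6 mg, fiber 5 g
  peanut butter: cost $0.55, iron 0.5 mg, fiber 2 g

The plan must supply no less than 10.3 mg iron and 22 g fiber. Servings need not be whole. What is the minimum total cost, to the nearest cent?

The cheapest plan sits at a corner of the feasible region — with two constraints it uses at most two foods.
edamame only: max(10.3/2.4, 22/6) = 4.292 servings → $2.79.
pasta only: max(10.3/2.5, 22/4) = 5.5 servings → $3.58.
tempeh only: max(10.3/2.6, 22/5) = 4.4 servings → $6.38.
peanut butter only: max(10.3/0.5, 22/2) = 20.6 servings → $11.33.
edamame + pasta with both tight: 2.556 servings and 1.667 servings → $2.74.
edamame + tempeh with both tight: 1.583 servings and 2.5 servings → $4.65.
edamame + peanut butter: the both-tight solution has a negative serving — not a feasible corner.
pasta + tempeh with both targets exact would need a negative amount; discard.
pasta + peanut butter with both tight: 3.2 servings and 4.6 servings → $4.61.
tempeh + peanut butter with both tight: 3.556 servings and 2.111 servings → $6.32.
The minimum over all feasible corners is $2.74.

$2.74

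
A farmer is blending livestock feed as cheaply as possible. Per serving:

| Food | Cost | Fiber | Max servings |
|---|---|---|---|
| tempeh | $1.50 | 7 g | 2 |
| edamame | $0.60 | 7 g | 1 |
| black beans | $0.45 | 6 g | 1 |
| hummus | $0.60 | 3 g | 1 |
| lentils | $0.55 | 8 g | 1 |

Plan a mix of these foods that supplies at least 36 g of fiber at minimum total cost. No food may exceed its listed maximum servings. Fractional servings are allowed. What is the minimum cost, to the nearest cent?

$4.77

Cost per g of fiber: lentils $0.0688, black beans $0.0750, edamame $0.0857, hummus $0.2000, tempeh $0.2143.
Take 1 serving of lentils: +8.0 g fiber for $0.55 (total $0.55, still need 28.0 g).
Take 1 serving of black beans: +6.0 g fiber for $0.45 (total $1.00, still need 22.0 g).
Take 1 serving of edamame: +7.0 g fiber for $0.60 (total $1.60, still need 15.0 g).
Take 1 serving of hummus: +3.0 g fiber for $0.60 (total $2.20, still need 12.0 g).
Take 1.714 servings of tempeh: +12.0 g fiber for $2.57 (total $4.77, still need 0.0 g).
Filling from the cheapest source first is optimal under one linear minimum: $4.77.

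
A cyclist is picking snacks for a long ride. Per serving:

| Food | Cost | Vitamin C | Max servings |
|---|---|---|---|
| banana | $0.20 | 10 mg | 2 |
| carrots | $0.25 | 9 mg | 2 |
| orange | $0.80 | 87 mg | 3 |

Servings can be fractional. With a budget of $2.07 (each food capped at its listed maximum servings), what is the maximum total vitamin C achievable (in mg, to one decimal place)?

225.1 mg

Vitamin C per dollar: orange 108.8, banana 50, carrots 36.
Take 2.587 servings of orange: spends $2.07, +225.1 mg vitamin C (running total 225.1 mg).
Filling greedily by vitamin C-per-dollar is optimal for one linear limit, giving 225.1 mg.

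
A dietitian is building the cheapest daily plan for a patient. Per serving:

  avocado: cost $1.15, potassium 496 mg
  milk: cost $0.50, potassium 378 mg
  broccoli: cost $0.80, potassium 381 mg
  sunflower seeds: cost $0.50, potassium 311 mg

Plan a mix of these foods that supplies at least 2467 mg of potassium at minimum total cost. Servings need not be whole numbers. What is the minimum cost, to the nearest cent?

Cost per mg of potassium: milk $0.0013, sunflower seeds $0.0016, broccoli $0.0021, avocado $0.0023.
With no serving limits, use only milk: 2467 mg / 378 mg = 6.526 servings × $0.50 = $3.26.

$3.26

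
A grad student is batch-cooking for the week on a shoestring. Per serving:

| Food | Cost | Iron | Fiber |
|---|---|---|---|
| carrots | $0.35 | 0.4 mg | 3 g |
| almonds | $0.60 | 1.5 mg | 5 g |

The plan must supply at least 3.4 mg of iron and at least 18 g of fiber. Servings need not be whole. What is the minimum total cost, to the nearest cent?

Two binding constraints pin down two serving amounts, so the optimal mix uses at most two foods. The candidates are each food alone (scaled to the tighter of iron/fiber) and each pair with both constraints tight.
carrots only: max(3.4/0.4, 18/3) = 8.5 servings → $2.98.
almonds only: max(3.4/1.5, 18/5) = 3.6 servings → $2.16.
carrots + almonds with both tight: 4 servings and 1.2 servings → $2.12.
The minimum over all feasible corners is $2.12.

$2.12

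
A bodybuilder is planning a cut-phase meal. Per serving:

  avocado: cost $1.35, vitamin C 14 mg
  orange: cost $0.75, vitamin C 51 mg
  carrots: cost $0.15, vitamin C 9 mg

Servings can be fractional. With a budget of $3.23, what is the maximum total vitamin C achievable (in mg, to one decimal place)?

219.6 mg

Vitamin C per dollar: orange 68, carrots 60, avocado 10.37.
With no serving limits, spend the whole cost allowance on orange: $3.23 / $0.75 × 51 mg = 219.6 mg.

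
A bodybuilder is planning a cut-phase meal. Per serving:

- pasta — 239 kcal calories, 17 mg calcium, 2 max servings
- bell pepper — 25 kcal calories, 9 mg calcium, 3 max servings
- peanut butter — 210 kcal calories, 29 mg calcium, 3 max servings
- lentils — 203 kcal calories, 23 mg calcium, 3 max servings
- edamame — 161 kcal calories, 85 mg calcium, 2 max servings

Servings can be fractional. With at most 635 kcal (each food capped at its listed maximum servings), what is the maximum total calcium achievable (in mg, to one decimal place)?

229.9 mg

Calcium per kcal: edamame 0.528, bell pepper 0.36, peanut butter 0.1381, lentils 0.1133, pasta 0.07113.
Take 2 servings of edamame: uses 322 kcal, +170.0 mg calcium (running total 170.0 mg).
Take 3 servings of bell pepper: uses 75 kcal, +27.0 mg calcium (running total 197.0 mg).
Take 1.133 servings of peanut butter: uses 238 kcal, +32.9 mg calcium (running total 229.9 mg).
Filling greedily by calcium-per-kcal is optimal for one linear limit, giving 229.9 mg.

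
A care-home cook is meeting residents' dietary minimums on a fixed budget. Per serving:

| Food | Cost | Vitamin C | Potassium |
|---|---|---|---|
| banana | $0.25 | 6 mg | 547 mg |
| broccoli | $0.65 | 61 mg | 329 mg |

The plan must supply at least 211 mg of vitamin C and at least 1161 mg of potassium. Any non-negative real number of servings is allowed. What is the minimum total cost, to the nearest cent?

$2.26

This is a tiny linear program; its minimum lies at a vertex of the feasible set. List the vertices and price them.
banana only: max(211/6, 1161/547) = 35.17 servings → $8.79.
broccoli only: max(211/61, 1161/329) = 3.529 servings → $2.29.
banana + broccoli with both tight: 0.04466 servings and 3.455 servings → $2.26.
So the least-cost plan costs $2.26.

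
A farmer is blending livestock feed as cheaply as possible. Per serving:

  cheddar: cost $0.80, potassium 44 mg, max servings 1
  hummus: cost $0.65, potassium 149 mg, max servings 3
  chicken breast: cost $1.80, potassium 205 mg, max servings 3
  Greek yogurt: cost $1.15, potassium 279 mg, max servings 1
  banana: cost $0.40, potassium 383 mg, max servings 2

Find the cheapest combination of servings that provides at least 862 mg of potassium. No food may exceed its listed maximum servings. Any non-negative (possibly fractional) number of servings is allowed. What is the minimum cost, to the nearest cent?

Cost per mg of potassium: banana $0.0010, Greek yogurt $0.0041, hummus $0.0044, chicken breast $0.0088, cheddar $0.0182.
Take 2 servings of banana: +766.0 mg potassium for $0.80 (total $0.80, still need 96.0 mg).
Take 0.3441 servings of Greek yogurt: +96.0 mg potassium for $0.40 (total $1.20, still need 0.0 mg).
Greedy by cheapest-per-mg is optimal for a single linear constraint, so the minimum cost is $1.20.

$1.20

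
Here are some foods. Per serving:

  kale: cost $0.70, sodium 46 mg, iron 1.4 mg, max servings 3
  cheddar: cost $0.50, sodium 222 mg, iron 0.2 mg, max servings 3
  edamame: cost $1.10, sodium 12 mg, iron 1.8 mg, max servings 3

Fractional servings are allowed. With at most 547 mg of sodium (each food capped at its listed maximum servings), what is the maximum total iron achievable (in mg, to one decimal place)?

9.9 mg

Iron per mg sodium: edamame 0.15, kale 0.03043, cheddar 0.0009009.
Take 3 servings of edamame: uses 36 mg sodium, +5.4 mg iron (running total 5.4 mg).
Take 3 servings of kale: uses 138 mg sodium, +4.2 mg iron (running total 9.6 mg).
Take 1.68 servings of cheddar: uses 373 mg sodium, +0.3 mg iron (running total 9.9 mg).
Greedy by best ratio exhausts the sodium allowance optimally: 9.9 mg.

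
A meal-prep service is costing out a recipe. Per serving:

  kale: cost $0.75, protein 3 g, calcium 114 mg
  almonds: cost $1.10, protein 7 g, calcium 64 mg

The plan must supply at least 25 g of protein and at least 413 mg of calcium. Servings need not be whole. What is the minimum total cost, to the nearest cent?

The cheapest plan sits at a corner of the feasible region — with two constraints it uses at most two foods.
kale only: max(25/3, 413/114) = 8.333 servings → $6.25.
almonds only: max(25/7, 413/64) = 6.453 servings → $7.10.
kale + almonds with both tight: 2.13 servings and 2.658 servings → $4.52.
The minimum over all feasible corners is $4.52.

$4.52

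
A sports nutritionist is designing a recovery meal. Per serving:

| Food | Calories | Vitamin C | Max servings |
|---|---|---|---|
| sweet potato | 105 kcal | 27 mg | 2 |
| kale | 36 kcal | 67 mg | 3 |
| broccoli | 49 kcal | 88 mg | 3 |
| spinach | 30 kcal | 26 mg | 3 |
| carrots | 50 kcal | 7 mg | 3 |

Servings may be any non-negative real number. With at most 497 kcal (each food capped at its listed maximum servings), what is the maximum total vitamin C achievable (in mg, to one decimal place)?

582.1 mg

Vitamin C per kcal: kale 1.861, broccoli 1.796, spinach 0.8667, sweet potato 0.2571, carrots 0.14.
Take 3 servings of kale: uses 108 kcal, +201.0 mg vitamin C (running total 201.0 mg).
Take 3 servings of broccoli: uses 147 kcal, +264.0 mg vitamin C (running total 465.0 mg).
Take 3 servings of spinach: uses 90 kcal, +78.0 mg vitamin C (running total 543.0 mg).
Take 1.448 servings of sweet potato: uses 152 kcal, +39.1 mg vitamin C (running total 582.1 mg).
Greedy by best ratio exhausts the calories allowance optimally: 582.1 mg.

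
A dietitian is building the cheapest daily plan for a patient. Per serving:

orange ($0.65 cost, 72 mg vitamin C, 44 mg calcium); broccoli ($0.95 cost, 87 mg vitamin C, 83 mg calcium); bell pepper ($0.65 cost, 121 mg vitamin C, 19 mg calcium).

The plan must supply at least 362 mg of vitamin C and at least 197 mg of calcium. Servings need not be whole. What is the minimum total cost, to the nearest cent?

$2.92

An LP optimum is at a vertex; with two nutrient constraints at most two foods are used. Check each candidate.
orange only: max(362/72, 197/44) = 5.028 servings → $3.27.
broccoli only: max(362/87, 197/83) = 4.161 servings → $3.95.
bell pepper only: max(362/121, 197/19) = 10.37 servings → $6.74.
orange + broccoli: intersection lies outside the first quadrant.
orange + bell pepper with both tight: 4.287 servings and 0.4408 servings → $3.07.
broccoli + bell pepper with both tight: 2.021 servings and 1.538 servings → $2.92.
The minimum over all feasible corners is $2.92.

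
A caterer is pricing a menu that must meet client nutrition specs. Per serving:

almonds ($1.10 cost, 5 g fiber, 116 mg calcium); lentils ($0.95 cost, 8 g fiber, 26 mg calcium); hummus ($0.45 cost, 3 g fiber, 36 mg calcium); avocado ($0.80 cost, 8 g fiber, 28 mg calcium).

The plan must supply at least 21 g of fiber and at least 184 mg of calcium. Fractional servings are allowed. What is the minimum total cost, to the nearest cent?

$2.75

For a min-cost LP with two ≥-constraints, a basic feasible solution has at most two positive variables.
almonds only: max(21/5, 184/116) = 4.2 servings → $4.62.
lentils only: max(21/8, 184/26) = 7.077 servings → $6.72.
hummus only: max(21/3, 184/36) = 7 servings → $3.15.
avocado only: max(21/8, 184/28) = 6.571 servings → $5.26.
almonds + lentils with both tight: 1.16 servings and 1.9 servings → $3.08.
almonds + hummus with both targets exact would need a negative amount; discard.
almonds + avocado with both tight: 1.122 servings and 1.924 servings → $2.77.
lentils + hummus with both tight: 0.9714 servings and 4.41 servings → $2.91.
lentils + avocado with both targets exact would need a negative amount; discard.
hummus + avocado with both tight: 4.333 servings and 1 serving → $2.75.
Cheapest feasible corner: $2.75.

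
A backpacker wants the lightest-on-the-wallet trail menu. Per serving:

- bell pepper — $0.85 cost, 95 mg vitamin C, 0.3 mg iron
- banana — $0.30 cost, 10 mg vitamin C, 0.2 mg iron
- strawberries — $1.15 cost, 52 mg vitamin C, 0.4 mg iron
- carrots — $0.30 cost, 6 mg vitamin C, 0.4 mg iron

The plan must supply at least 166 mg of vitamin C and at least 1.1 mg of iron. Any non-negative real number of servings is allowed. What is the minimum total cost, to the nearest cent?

Minimising a linear cost over {vitamin C ≥ 166, iron ≥ 1.1, servings ≥ 0} — the optimum is at a vertex, using one or two foods.
bell pepper only: max(166/95, 1.1/0.3) = 3.667 servings → $3.12.
banana only: max(166/10, 1.1/0.2) = 16.6 servings → $4.98.
strawberries only: max(166/52, 1.1/0.4) = 3.192 servings → $3.67.
carrots only: max(166/6, 1.1/0.4) = 27.67 servings → $8.30.
bell pepper + banana with both tight: 1.387 servings and 3.419 servings → $2.21.
bell pepper + strawberries with both tight: 0.4107 servings and 2.442 servings → $3.16.
bell pepper + carrots with both tight: 1.652 servings and 1.511 servings → $1.86.
banana + strawberries: intersection lies outside the first quadrant.
banana + carrots: the both-tight solution has a negative serving — not a feasible corner.
strawberries + carrots with both targets exact would need a negative amount; discard.
Cheapest feasible corner: $1.86.

$1.86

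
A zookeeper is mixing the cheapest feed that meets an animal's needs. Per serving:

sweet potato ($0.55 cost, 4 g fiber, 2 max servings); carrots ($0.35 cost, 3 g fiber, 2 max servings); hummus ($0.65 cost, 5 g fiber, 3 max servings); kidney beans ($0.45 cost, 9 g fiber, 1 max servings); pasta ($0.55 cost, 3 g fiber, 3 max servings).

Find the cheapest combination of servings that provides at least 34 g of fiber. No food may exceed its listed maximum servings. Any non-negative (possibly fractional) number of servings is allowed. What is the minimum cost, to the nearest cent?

$3.65

Cost per g of fiber: kidney beans $0.0500, carrots $0.1167, hummus $0.1300, sweet potato $0.1375, pasta $0.1833.
Take 1 serving of kidney beans: +9.0 g fiber for $0.45 (total $0.45, still need 25.0 g).
Take 2 servings of carrots: +6.0 g fiber for $0.70 (total $1.15, still need 19.0 g).
Take 3 servings of hummus: +15.0 g fiber for $1.95 (total $3.10, still need 4.0 g).
Take 1 serving of sweet potato: +4.0 g fiber for $0.55 (total $3.65, still need 0.0 g).
Greedy by cheapest-per-g is optimal for a single linear constraint, so the minimum cost is $3.65.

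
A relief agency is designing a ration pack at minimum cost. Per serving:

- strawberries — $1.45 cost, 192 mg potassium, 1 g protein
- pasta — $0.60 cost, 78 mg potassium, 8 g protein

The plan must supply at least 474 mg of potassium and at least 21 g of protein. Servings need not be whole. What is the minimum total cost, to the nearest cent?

$3.61

Compare the cost at each extreme point of the feasible region.
strawberries only: max(474/192, 21/1) = 21 servings → $30.45.
pasta only: max(474/78, 21/8) = 6.077 servings → $3.65.
strawberries + pasta with both tight: 1.477 servings and 2.44 servings → $3.61.
The minimum over all feasible corners is $3.61.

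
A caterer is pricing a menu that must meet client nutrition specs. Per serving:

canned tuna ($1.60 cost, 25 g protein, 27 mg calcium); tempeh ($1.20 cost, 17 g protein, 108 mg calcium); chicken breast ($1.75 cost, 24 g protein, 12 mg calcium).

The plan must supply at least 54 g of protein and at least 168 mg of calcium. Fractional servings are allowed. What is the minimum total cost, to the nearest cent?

$3.59

An LP optimum is at a vertex; with two nutrient constraints at most two foods are used. Check each candidate.
canned tuna only: max(54/25, 168/27) = 6.222 servings → $9.96.
tempeh only: max(54/17, 168/108) = 3.176 servings → $3.81.
chicken breast only: max(54/24, 168/12) = 14 servings → $24.50.
canned tuna + tempeh with both tight: 1.328 servings and 1.224 servings → $3.59.
canned tuna + chicken breast with both targets exact would need a negative amount; discard.
tempeh + chicken breast with both tight: 1.417 servings and 1.246 servings → $3.88.
The minimum over all feasible corners is $3.59.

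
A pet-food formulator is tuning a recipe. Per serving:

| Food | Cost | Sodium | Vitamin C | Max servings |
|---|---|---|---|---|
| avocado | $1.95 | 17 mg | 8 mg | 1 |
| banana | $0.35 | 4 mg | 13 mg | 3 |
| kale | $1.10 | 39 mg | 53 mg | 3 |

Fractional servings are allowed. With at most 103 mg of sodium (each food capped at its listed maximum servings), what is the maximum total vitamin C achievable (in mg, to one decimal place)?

162.7 mg

Vitamin C per mg sodium: banana 3.25, kale 1.359, avocado 0.4706.
Take 3 servings of banana: uses 12 mg sodium, +39.0 mg vitamin C (running total 39.0 mg).
Take 2.333 servings of kale: uses 91 mg sodium, +123.7 mg vitamin C (running total 162.7 mg).
Greedy by best ratio exhausts the sodium allowance optimally: 162.7 mg.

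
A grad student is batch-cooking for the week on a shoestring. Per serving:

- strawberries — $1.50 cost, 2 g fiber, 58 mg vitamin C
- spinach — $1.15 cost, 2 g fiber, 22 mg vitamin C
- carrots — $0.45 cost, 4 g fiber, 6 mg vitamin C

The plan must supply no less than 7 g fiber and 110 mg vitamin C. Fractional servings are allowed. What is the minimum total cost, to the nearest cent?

Two binding constraints pin down two serving amounts, so the optimal mix uses at most two foods. The candidates are each food alone (scaled to the tighter of fiber/vitamin C) and each pair with both constraints tight.
strawberries only: max(7/2, 110/58) = 3.5 servings → $5.25.
spinach only: max(7/2, 110/22) = 5 servings → $5.75.
carrots only: max(7/4, 110/6) = 18.33 servings → $8.25.
strawberries + spinach with both tight: 0.9167 servings and 2.583 servings → $4.35.
strawberries + carrots with both tight: 1.809 servings and 0.8455 servings → $3.09.
spinach + carrots: intersection lies outside the first quadrant.
Cheapest feasible corner: $3.09.

$3.09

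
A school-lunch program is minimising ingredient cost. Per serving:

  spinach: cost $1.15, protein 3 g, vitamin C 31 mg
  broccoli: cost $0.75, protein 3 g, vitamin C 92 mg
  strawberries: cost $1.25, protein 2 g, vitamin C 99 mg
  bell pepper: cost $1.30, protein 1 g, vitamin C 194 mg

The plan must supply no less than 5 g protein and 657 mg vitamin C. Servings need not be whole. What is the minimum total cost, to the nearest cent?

The cheapest plan sits at a corner of the feasible region — with two constraints it uses at most two foods.
spinach only: max(5/3, 657/31) = 21.19 servings → $24.37.
broccoli only: max(5/3, 657/92) = 7.141 servings → $5.36.
strawberries only: max(5/2, 657/99) = 6.636 servings → $8.30.
bell pepper only: max(5/1, 657/194) = 5 servings → $6.50.
spinach + broccoli with both targets exact would need a negative amount; discard.
spinach + strawberries: intersection lies outside the first quadrant.
spinach + bell pepper with both tight: 0.5681 servings and 3.296 servings → $4.94.
broccoli + strawberries: intersection lies outside the first quadrant.
broccoli + bell pepper with both tight: 0.6388 servings and 3.084 servings → $4.49.
strawberries + bell pepper with both tight: 1.083 servings and 2.834 servings → $5.04.
The minimum over all feasible corners is $4.49.

$4.49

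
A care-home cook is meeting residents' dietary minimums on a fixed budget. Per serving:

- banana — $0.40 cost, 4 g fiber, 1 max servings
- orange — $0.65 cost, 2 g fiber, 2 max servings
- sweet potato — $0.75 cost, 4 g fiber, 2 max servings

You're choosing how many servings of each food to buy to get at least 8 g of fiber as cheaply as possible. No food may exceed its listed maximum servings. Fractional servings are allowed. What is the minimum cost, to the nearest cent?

Cost per g of fiber: banana $0.1000, sweet potato $0.1875, orange $0.3250.
Take 1 serving of banana: +4.0 g fiber for $0.40 (total $0.40, still need 4.0 g).
Take 1 serving of sweet potato: +4.0 g fiber for $0.75 (total $1.15, still need 0.0 g).
Greedy by cheapest-per-g is optimal for a single linear constraint, so the minimum cost is $1.15.

$1.15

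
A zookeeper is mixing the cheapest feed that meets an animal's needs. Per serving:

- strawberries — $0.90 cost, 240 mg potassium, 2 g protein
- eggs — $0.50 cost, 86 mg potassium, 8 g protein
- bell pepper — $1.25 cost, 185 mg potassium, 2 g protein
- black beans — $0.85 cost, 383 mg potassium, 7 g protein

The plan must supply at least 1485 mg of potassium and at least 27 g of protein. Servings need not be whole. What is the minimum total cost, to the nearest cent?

The cheapest plan sits at a corner of the feasible region — with two constraints it uses at most two foods.
strawberries only: max(1485/240, 27/2) = 13.5 servings → $12.15.
eggs only: max(1485/86, 27/8) = 17.27 servings → $8.63.
bell pepper only: max(1485/185, 27/2) = 13.5 servings → $16.88.
black beans only: max(1485/383, 27/7) = 3.877 servings → $3.30.
strawberries + eggs with both tight: 5.468 servings and 2.008 servings → $5.93.
strawberries + bell pepper: the both-tight solution has a negative serving — not a feasible corner.
strawberries + black beans with both tight: 0.05908 servings and 3.84 servings → $3.32.
eggs + bell pepper with both tight: 1.548 servings and 7.307 servings → $9.91.
eggs + black beans: the both-tight solution has a negative serving — not a feasible corner.
bell pepper + black beans with both tight: 0.1021 servings and 3.828 servings → $3.38.
So the least-cost plan costs $3.30.

$3.30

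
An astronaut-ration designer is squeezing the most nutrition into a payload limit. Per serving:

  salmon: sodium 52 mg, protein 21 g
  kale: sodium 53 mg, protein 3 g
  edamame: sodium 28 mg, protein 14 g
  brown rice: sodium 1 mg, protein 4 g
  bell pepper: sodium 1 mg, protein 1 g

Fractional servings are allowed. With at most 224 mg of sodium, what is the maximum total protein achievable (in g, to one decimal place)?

Protein per mg sodium: brown rice 4, bell pepper 1, edamame 0.5, salmon 0.4038, kale 0.0566.
With no serving limits, spend the whole sodium allowance on brown rice: 224 mg / 1 mg × 4 g = 896.0 g.

896.0 g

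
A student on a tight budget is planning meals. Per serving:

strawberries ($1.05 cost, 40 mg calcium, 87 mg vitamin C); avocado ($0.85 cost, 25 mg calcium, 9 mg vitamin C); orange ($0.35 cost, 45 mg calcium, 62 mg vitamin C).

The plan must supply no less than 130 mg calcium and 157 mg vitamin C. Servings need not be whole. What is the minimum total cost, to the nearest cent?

$1.01

strawberries only: max(130/40, 157/87) = 3.25 servings → $3.41.
avocado only: max(130/25, 157/9) = 17.44 servings → $14.83.
orange only: max(130/45, 157/62) = 2.889 servings → $1.01.
strawberries + avocado with both tight: 1.518 servings and 2.771 servings → $3.95.
strawberries + orange: the both-tight solution has a negative serving — not a feasible corner.
avocado + orange with both tight: 0.869 servings and 2.406 servings → $1.58.
So the least-cost plan costs $1.01.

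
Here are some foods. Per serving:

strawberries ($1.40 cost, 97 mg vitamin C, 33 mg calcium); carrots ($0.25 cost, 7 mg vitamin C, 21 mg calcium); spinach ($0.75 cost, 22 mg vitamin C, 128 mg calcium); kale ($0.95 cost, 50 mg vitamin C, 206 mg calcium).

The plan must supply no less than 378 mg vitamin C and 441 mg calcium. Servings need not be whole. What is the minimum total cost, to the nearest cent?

For a min-cost LP with two ≥-constraints, a basic feasible solution has at most two positive variables.
strawberries only: max(378/97, 441/33) = 13.36 servings → $18.71.
carrots only: max(378/7, 441/21) = 54 servings → $13.50.
spinach only: max(378/22, 441/128) = 17.18 servings → $12.89.
kale only: max(378/50, 441/206) = 7.56 servings → $7.18.
strawberries + carrots with both tight: 2.686 servings and 16.78 servings → $7.96.
strawberries + spinach with both tight: 3.309 servings and 2.592 servings → $6.58.
strawberries + kale with both tight: 3.045 servings and 1.653 servings → $5.83.
carrots + spinach with both targets exact would need a negative amount; discard.
carrots + kale: intersection lies outside the first quadrant.
spinach + kale: the both-tight solution has a negative serving — not a feasible corner.
The minimum over all feasible corners is $5.83.

$5.83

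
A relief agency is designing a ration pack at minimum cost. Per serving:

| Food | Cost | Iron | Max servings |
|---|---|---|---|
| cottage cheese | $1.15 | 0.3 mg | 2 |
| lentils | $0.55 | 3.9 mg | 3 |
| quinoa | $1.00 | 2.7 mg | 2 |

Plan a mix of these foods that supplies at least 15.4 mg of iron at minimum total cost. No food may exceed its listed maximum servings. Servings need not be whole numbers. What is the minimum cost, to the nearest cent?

$3.02

Cost per mg of iron: lentils $0.1410, quinoa $0.3704, cottage cheese $3.8333.
Take 3 servings of lentils: +11.7 mg iron for $1.65 (total $1.65, still need 3.7 mg).
Take 1.37 servings of quinoa: +3.7 mg iron for $1.37 (total $3.02, still need 0.0 mg).
Filling from the cheapest source first is optimal under one linear minimum: $3.02.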